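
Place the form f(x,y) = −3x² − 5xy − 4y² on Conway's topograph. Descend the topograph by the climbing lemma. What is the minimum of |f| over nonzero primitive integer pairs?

translate: b→-1 (≡5 mod 6), so (3,5,4)→(3,-1,2)
flip: (3,-1,2)→(2,1,3)
reduced (well bottom): (2,1,3) with a≤c, −a<b≤a
well minimum |f| = |-2| = 2 (negative-definite)

2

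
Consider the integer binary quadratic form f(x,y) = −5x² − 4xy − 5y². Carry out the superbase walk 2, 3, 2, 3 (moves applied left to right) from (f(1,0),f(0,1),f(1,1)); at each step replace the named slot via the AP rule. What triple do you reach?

start (-5,-5,-14) = (f(1,0),f(0,1),f(1,1))
replace slot 2: 2·((-5)+(-14)) − (-5) = -33 → (-5,-33,-14)
replace slot 3: 2·((-5)+(-33)) − (-14) = -62 → (-5,-33,-62)
replace slot 2: 2·((-5)+(-62)) − (-33) = -101 → (-5,-101,-62)
replace slot 3: 2·((-5)+(-101)) − (-62) = -150 → (-5,-101,-150)

-5,-101,-150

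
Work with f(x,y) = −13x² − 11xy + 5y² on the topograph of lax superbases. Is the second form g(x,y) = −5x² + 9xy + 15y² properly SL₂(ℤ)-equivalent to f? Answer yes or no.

D₁ = 381, D₂ = 381
river cycle of f (length 6): (5, 11, -13), (-13, 15, 3), (3, 15, -13), (-13, 11, 5), (5, 19, -1), (-1, 19, 5)
river cycle of g (length 6): (-5, 19, 1), (1, 19, -5), (-5, 11, 13), (13, 15, -3), (-3, 15, 13), (13, 11, -5)
cycles differ ⇒ inequivalent

no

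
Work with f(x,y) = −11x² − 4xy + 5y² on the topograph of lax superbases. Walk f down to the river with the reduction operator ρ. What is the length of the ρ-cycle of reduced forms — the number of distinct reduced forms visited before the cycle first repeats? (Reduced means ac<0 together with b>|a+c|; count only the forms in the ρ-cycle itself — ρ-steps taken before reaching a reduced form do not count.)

D = 236, ⌊√D⌋ = 15
descent: ρ → (5,14,-2)  [lands on river]
river: ρ → (-2,14,5)
river: ρ → (5,6,-10)
river: ρ → (-10,14,1)
river: ρ → (1,14,-10)
river: ρ → (-10,6,5)
ρ-cycle length = 6 (tail of 1 descent step not counted)

6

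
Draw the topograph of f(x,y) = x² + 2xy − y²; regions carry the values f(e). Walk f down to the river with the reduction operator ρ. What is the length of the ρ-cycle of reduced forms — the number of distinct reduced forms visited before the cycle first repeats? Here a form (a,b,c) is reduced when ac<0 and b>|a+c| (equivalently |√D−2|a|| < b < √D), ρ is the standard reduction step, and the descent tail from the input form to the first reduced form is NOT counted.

D = 8, ⌊√D⌋ = 2
river: ρ → (-1,2,1)
river: ρ → (1,2,-1)
ρ-cycle length = 2 (tail of 0 descent steps not counted)

2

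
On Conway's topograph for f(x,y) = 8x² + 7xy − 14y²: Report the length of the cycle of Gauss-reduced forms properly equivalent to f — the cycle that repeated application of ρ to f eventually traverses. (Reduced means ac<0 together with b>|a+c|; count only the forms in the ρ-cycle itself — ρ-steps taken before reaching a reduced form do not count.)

D = 497, ⌊√D⌋ = 22
river: ρ → (-14,21,1)
river: ρ → (1,21,-14)
river: ρ → (-14,7,8)
river: ρ → (8,9,-13)
river: ρ → (-13,17,4)
river: ρ → (4,15,-17)
river: ρ → (-17,19,2)
river: ρ → (2,21,-7)
river: ρ → (-7,21,2)
river: ρ → (2,19,-17)
river: ρ → (-17,15,4)
river: ρ → (4,17,-13)
river: ρ → (-13,9,8)
river: ρ → (8,7,-14)
ρ-cycle length = 14 (tail of 0 descent steps not counted)

14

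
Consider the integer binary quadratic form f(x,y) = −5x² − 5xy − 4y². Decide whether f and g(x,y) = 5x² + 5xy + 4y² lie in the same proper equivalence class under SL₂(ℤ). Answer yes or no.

D₁ = -55, D₂ = -55
f is negative-definite; reduce −f:
−f: flip: (5,5,4)→(4,-5,5)
−f: translate: b→3 (≡-5 mod 8), so (4,-5,5)→(4,3,4)
−f: reduced (well bottom): (4,3,4) with a≤c, −a<b≤a
flip sign back: reduced form of f is (-4,-3,-4)
g: flip: (5,5,4)→(4,-5,5)
g: translate: b→3 (≡-5 mod 8), so (4,-5,5)→(4,3,4)
g: reduced (well bottom): (4,3,4) with a≤c, −a<b≤a
reduced forms (-4, -3, -4) vs (4, 3, 4) ⇒ inequivalent

no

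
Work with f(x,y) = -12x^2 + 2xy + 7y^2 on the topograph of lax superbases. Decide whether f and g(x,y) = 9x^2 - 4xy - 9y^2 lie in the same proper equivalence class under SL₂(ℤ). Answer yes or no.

D₁ = 340, D₂ = 340
river cycle of f (length 14): (7, 12, -7), (-7, 16, 3), (3, 14, -12), (-12, 10, 5), (5, 10, -12), (-12, 14, 3), (3, 16, -7), (-7, 12, 7), (7, 16, -3), (-3, 14, 12), … (4 more)
river cycle of g (length 10): (-9, 4, 9), (9, 14, -4), (-4, 18, 1), (1, 18, -4), (-4, 14, 9), (9, 4, -9), (-9, 14, 4), (4, 18, -1), (-1, 18, 4), (4, 14, -9)
cycles differ ⇒ inequivalent

no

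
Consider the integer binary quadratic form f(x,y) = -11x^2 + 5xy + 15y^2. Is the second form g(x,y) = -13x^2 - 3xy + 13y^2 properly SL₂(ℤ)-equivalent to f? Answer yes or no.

D₁ = 685, D₂ = 685
river cycle of f (length 14): (15, 25, -1), (-1, 25, 15), (15, 5, -11), (-11, 17, 9), (9, 19, -9), (-9, 17, 11), (11, 5, -15), (-15, 25, 1), (1, 25, -15), (-15, 5, 11), … (4 more)
river cycle of g (length 10): (13, 3, -13), (-13, 23, 3), (3, 25, -5), (-5, 25, 3), (3, 23, -13), (-13, 3, 13), (13, 23, -3), (-3, 25, 5), (5, 25, -3), (-3, 23, 13)
cycles differ ⇒ inequivalent

no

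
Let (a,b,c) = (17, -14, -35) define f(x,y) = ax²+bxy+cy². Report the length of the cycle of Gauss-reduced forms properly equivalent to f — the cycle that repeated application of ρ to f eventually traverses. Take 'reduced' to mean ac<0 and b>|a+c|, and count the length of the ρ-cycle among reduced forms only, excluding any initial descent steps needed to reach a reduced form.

D = 2576, ⌊√D⌋ = 50
descent: ρ → (-35,14,17)
descent: ρ → (17,20,-32)  [lands on river]
river: ρ → (-32,44,5)
river: ρ → (5,46,-23)
river: ρ → (-23,46,5)
river: ρ → (5,44,-32)
river: ρ → (-32,20,17)
river: ρ → (17,48,-4)
river: ρ → (-4,48,17)
ρ-cycle length = 8 (tail of 2 descent steps not counted)

8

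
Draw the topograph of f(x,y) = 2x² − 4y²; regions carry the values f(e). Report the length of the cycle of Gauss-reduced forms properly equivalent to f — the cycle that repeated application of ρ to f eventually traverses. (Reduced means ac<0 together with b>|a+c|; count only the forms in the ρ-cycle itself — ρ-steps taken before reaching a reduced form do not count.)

D = 32, ⌊√D⌋ = 5
descent: ρ → (-4,0,2)
descent: ρ → (2,4,-2)  [lands on river]
river: ρ → (-2,4,2)
ρ-cycle length = 2 (tail of 2 descent steps not counted)

2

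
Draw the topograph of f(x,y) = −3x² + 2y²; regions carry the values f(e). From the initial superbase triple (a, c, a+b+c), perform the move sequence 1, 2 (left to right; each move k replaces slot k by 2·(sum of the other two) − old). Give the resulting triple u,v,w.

start (-3,2,-1) = (f(1,0),f(0,1),f(1,1))
replace slot 1: 2·(2+(-1)) − (-3) = 5 → (5,2,-1)
replace slot 2: 2·(5+(-1)) − 2 = 6 → (5,6,-1)

5,6,-1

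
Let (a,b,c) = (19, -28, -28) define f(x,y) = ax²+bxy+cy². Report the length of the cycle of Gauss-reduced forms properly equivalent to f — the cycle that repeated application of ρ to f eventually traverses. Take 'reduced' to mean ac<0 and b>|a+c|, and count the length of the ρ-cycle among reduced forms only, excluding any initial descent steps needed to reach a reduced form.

D = 2912, ⌊√D⌋ = 53
descent: ρ → (-28,28,19)  [lands on river]
river: ρ → (19,48,-8)
river: ρ → (-8,48,19)
river: ρ → (19,28,-28)
ρ-cycle length = 4 (tail of 1 descent step not counted)

4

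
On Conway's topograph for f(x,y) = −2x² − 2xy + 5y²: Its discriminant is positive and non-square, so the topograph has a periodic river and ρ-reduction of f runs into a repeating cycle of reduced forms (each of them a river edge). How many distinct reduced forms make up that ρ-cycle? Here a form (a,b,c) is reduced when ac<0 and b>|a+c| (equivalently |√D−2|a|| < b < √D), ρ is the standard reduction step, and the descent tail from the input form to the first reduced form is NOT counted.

D = 44, ⌊√D⌋ = 6
descent: ρ → (5,2,-2)
descent: ρ → (-2,6,1)  [lands on river]
river: ρ → (1,6,-2)
ρ-cycle length = 2 (tail of 2 descent steps not counted)

2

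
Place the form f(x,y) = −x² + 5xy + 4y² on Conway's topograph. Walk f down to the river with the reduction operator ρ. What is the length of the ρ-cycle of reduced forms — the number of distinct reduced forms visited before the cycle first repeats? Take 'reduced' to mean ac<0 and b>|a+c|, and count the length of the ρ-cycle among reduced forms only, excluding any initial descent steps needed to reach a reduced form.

D = 41, ⌊√D⌋ = 6
river: ρ → (4,3,-2)
river: ρ → (-2,5,2)
river: ρ → (2,3,-4)
river: ρ → (-4,5,1)
river: ρ → (1,5,-4)
river: ρ → (-4,3,2)
river: ρ → (2,5,-2)
river: ρ → (-2,3,4)
river: ρ → (4,5,-1)
river: ρ → (-1,5,4)
ρ-cycle length = 10 (tail of 0 descent steps not counted)

10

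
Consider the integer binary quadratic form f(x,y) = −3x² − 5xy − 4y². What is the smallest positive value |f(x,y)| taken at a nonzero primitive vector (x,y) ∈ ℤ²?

translate: b→-1 (≡5 mod 6), so (3,5,4)→(3,-1,2)
flip: (3,-1,2)→(2,1,3)
reduced (well bottom): (2,1,3) with a≤c, −a<b≤a
well minimum |f| = |-2| = 2 (negative-definite)

2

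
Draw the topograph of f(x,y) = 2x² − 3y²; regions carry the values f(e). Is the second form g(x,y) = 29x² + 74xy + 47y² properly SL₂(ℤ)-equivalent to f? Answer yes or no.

D₁ = 24, D₂ = 24
river cycle of f (length 2): (2, 4, -1), (-1, 4, 2)
river cycle of g (length 2): (2, 4, -1), (-1, 4, 2)
cycles coincide ⇒ equivalent

yes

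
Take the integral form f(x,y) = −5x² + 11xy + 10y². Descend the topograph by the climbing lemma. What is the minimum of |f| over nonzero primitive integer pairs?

river: ρ → (10,9,-6)
river: ρ → (-6,15,4)
river: ρ → (4,17,-2)
river: ρ → (-2,15,12)
river: ρ → (12,9,-5)
river: ρ → (-5,11,10)
closes: descent 0, river 6
min |a| on river = 2

2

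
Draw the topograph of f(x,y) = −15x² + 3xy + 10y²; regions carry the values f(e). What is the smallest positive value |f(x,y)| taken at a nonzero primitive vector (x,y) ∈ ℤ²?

descent: ρ → (10,17,-8)  [lands on river]
river: ρ → (-8,15,12)
river: ρ → (12,9,-11)
river: ρ → (-11,13,10)
river: ρ → (10,7,-14)
river: ρ → (-14,21,3)
river: ρ → (3,21,-14)
river: ρ → (-14,7,10)
river: ρ → (10,13,-11)
river: ρ → (-11,9,12)
river: ρ → (12,15,-8)
river: ρ → (-8,17,10)
river: ρ → (10,23,-2)
river: ρ → (-2,21,21)
river: ρ → (21,21,-2)
river: ρ → (-2,23,10)
closes: descent 1, river 16
min |a| on river = 2

2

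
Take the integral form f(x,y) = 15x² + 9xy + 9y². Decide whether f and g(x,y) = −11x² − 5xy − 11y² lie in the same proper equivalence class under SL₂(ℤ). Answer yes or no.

D₁ = -459, D₂ = -459
f: flip: (15,9,9)→(9,-9,15)
f: translate: b→9 (≡-9 mod 18), so (9,-9,15)→(9,9,15)
f: reduced (well bottom): (9,9,15) with a≤c, −a<b≤a
g is negative-definite; reduce −g:
−g: reduced (well bottom): (11,5,11) with a≤c, −a<b≤a
flip sign back: reduced form of g is (-11,-5,-11)
reduced forms (9, 9, 15) vs (-11, -5, -11) ⇒ inequivalent

no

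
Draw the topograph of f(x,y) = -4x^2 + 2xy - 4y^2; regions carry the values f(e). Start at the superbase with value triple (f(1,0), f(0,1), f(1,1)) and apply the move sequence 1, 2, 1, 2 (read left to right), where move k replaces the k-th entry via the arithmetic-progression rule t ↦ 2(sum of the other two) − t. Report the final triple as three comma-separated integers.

start (-4,-4,-6) = (f(1,0),f(0,1),f(1,1))
replace slot 1: 2·((-4)+(-6)) − (-4) = -16 → (-16,-4,-6)
replace slot 2: 2·((-16)+(-6)) − (-4) = -40 → (-16,-40,-6)
replace slot 1: 2·((-40)+(-6)) − (-16) = -76 → (-76,-40,-6)
replace slot 2: 2·((-76)+(-6)) − (-40) = -124 → (-76,-124,-6)

-76,-124,-6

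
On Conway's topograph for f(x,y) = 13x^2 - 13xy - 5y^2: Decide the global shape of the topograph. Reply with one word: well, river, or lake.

D = b²−4ac = (-13)² − 4·13·(-5) = 429
D > 0 non-square ⇒ indefinite ⇒ periodic river

river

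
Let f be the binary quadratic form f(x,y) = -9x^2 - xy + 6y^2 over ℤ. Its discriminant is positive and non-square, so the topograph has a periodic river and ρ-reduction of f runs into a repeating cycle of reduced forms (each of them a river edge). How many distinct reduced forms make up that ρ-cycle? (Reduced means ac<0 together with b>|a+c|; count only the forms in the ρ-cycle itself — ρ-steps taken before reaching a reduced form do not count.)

D = 217, ⌊√D⌋ = 14
descent: ρ → (6,13,-2)  [lands on river]
river: ρ → (-2,11,12)
river: ρ → (12,13,-1)
river: ρ → (-1,13,12)
river: ρ → (12,11,-2)
river: ρ → (-2,13,6)
river: ρ → (6,11,-4)
river: ρ → (-4,13,3)
river: ρ → (3,11,-8)
river: ρ → (-8,5,6)
river: ρ → (6,7,-7)
river: ρ → (-7,7,6)
river: ρ → (6,5,-8)
river: ρ → (-8,11,3)
river: ρ → (3,13,-4)
river: ρ → (-4,11,6)
ρ-cycle length = 16 (tail of 1 descent step not counted)

16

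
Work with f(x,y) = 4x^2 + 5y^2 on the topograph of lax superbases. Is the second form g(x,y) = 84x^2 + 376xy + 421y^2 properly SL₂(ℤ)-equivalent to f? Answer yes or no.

D₁ = -80, D₂ = -80
f: reduced (well bottom): (4,0,5) with a≤c, −a<b≤a
g: translate: b→40 (≡376 mod 168), so (84,376,421)→(84,40,5)
g: flip: (84,40,5)→(5,-40,84)
g: translate: b→0 (≡-40 mod 10), so (5,-40,84)→(5,0,4)
g: flip: (5,0,4)→(4,0,5)
g: reduced (well bottom): (4,0,5) with a≤c, −a<b≤a
reduced forms (4, 0, 5) vs (4, 0, 5) ⇒ equivalent

yes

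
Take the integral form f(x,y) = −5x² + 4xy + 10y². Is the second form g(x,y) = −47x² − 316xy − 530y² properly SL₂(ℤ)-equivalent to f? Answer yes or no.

D₁ = 216, D₂ = 216
river cycle of f (length 6): (-5, 14, 1), (1, 14, -5), (-5, 6, 9), (9, 12, -2), (-2, 12, 9), (9, 6, -5)
river cycle of g (length 6): (-5, 14, 1), (1, 14, -5), (-5, 6, 9), (9, 12, -2), (-2, 12, 9), (9, 6, -5)
cycles coincide ⇒ equivalent

yes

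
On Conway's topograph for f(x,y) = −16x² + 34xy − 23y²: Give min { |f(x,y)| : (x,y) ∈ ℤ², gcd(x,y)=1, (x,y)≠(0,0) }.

translate: b→-2 (≡-34 mod 32), so (16,-34,23)→(16,-2,5)
flip: (16,-2,5)→(5,2,16)
reduced (well bottom): (5,2,16) with a≤c, −a<b≤a
well minimum |f| = |-5| = 5 (negative-definite)

5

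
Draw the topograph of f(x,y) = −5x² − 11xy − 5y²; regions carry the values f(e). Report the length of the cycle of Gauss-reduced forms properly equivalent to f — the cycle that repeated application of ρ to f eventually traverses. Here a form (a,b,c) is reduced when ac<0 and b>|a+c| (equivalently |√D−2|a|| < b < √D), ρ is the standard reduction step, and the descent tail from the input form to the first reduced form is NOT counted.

D = 21, ⌊√D⌋ = 4
descent: ρ → (-5,1,1)
descent: ρ → (1,3,-3)  [lands on river]
river: ρ → (-3,3,1)
ρ-cycle length = 2 (tail of 2 descent steps not counted)

2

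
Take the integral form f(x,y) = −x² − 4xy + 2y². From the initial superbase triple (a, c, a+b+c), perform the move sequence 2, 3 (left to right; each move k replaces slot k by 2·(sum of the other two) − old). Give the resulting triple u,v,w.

start (-1,2,-3) = (f(1,0),f(0,1),f(1,1))
replace slot 2: 2·((-1)+(-3)) − 2 = -10 → (-1,-10,-3)
replace slot 3: 2·((-1)+(-10)) − (-3) = -19 → (-1,-10,-19)

-1,-10,-19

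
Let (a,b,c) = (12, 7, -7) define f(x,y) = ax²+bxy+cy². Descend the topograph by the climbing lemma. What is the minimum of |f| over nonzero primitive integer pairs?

river: ρ → (-7,7,12)
river: ρ → (12,17,-2)
river: ρ → (-2,19,3)
river: ρ → (3,17,-8)
river: ρ → (-8,15,5)
river: ρ → (5,15,-8)
river: ρ → (-8,17,3)
river: ρ → (3,19,-2)
river: ρ → (-2,17,12)
river: ρ → (12,7,-7)
closes: descent 0, river 10
min |a| on river = 2

2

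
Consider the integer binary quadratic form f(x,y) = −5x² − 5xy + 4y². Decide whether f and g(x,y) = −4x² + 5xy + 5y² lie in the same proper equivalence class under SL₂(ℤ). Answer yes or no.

D₁ = 105, D₂ = 105
river cycle of f (length 6): (4, 5, -5), (-5, 5, 4), (4, 3, -6), (-6, 9, 1), (1, 9, -6), (-6, 3, 4)
river cycle of g (length 6): (5, 5, -4), (-4, 3, 6), (6, 9, -1), (-1, 9, 6), (6, 3, -4), (-4, 5, 5)
cycles differ ⇒ inequivalent

no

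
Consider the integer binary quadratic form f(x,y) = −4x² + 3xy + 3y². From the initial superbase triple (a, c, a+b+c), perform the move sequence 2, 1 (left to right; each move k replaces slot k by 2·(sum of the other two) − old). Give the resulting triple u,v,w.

start (-4,3,2) = (f(1,0),f(0,1),f(1,1))
replace slot 2: 2·((-4)+2) − 3 = -7 → (-4,-7,2)
replace slot 1: 2·((-7)+2) − (-4) = -6 → (-6,-7,2)

-6,-7,2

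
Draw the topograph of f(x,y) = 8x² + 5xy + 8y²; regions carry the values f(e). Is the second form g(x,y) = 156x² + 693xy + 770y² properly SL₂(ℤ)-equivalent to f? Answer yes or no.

D₁ = -231, D₂ = -231
f: reduced (well bottom): (8,5,8) with a≤c, −a<b≤a
g: translate: b→69 (≡693 mod 312), so (156,693,770)→(156,69,8)
g: flip: (156,69,8)→(8,-69,156)
g: translate: b→-5 (≡-69 mod 16), so (8,-69,156)→(8,-5,8)
g: flip: (8,-5,8)→(8,5,8)
g: reduced (well bottom): (8,5,8) with a≤c, −a<b≤a
reduced forms (8, 5, 8) vs (8, 5, 8) ⇒ equivalent

yes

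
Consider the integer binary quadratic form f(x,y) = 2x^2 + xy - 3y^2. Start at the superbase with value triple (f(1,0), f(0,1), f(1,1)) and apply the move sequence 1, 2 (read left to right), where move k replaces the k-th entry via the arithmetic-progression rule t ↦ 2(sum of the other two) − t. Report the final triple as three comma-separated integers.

start (2,-3,0) = (f(1,0),f(0,1),f(1,1))
replace slot 1: 2·((-3)+0) − 2 = -8 → (-8,-3,0)
replace slot 2: 2·((-8)+0) − (-3) = -13 → (-8,-13,0)

-8,-13,0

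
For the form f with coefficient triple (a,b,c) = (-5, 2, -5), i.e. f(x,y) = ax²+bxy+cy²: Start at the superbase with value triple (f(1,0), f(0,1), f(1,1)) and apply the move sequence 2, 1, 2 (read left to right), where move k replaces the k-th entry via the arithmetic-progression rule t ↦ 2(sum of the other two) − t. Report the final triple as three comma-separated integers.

start (-5,-5,-8) = (f(1,0),f(0,1),f(1,1))
replace slot 2: 2·((-5)+(-8)) − (-5) = -21 → (-5,-21,-8)
replace slot 1: 2·((-21)+(-8)) − (-5) = -53 → (-53,-21,-8)
replace slot 2: 2·((-53)+(-8)) − (-21) = -101 → (-53,-101,-8)

-53,-101,-8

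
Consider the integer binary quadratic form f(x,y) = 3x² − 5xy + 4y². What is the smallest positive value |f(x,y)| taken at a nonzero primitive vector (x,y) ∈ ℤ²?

translate: b→1 (≡-5 mod 6), so (3,-5,4)→(3,1,2)
flip: (3,1,2)→(2,-1,3)
reduced (well bottom): (2,-1,3) with a≤c, −a<b≤a
well minimum = a = 2

2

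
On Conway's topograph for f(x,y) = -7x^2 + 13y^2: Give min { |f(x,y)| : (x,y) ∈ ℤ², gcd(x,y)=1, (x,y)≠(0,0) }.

descent: ρ → (13,0,-7)
descent: ρ → (-7,14,6)  [lands on river]
river: ρ → (6,10,-11)
river: ρ → (-11,12,5)
river: ρ → (5,18,-2)
river: ρ → (-2,18,5)
river: ρ → (5,12,-11)
river: ρ → (-11,10,6)
river: ρ → (6,14,-7)
closes: descent 2, river 8
min |a| on river = 2

2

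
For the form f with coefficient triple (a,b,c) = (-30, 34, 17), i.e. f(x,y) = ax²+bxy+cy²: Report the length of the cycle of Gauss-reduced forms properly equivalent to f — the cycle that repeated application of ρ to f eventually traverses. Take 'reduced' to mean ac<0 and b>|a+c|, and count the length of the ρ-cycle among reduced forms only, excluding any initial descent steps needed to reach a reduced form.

D = 3196, ⌊√D⌋ = 56
river: ρ → (17,34,-30)
river: ρ → (-30,26,21)
river: ρ → (21,16,-35)
river: ρ → (-35,54,2)
river: ρ → (2,54,-35)
river: ρ → (-35,16,21)
river: ρ → (21,26,-30)
river: ρ → (-30,34,17)
ρ-cycle length = 8 (tail of 0 descent steps not counted)

8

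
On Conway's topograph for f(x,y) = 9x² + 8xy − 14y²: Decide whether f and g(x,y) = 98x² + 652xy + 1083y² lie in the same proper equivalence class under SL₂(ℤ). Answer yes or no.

D₁ = 568, D₂ = 568
river cycle of f (length 6): (-14, 20, 3), (3, 22, -7), (-7, 20, 6), (6, 16, -13), (-13, 10, 9), (9, 8, -14)
river cycle of g (length 6): (9, 8, -14), (-14, 20, 3), (3, 22, -7), (-7, 20, 6), (6, 16, -13), (-13, 10, 9)
cycles coincide ⇒ equivalent

yes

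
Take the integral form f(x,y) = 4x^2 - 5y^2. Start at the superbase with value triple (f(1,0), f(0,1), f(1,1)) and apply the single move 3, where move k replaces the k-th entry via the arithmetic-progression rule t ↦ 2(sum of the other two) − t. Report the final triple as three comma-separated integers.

start (4,-5,-1) = (f(1,0),f(0,1),f(1,1))
replace slot 3: 2·(4+(-5)) − (-1) = -1 → (4,-5,-1)

4,-5,-1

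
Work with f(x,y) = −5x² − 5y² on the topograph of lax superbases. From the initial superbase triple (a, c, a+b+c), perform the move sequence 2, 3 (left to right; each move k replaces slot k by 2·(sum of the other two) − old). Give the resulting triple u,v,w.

start (-5,-5,-10) = (f(1,0),f(0,1),f(1,1))
replace slot 2: 2·((-5)+(-10)) − (-5) = -25 → (-5,-25,-10)
replace slot 3: 2·((-5)+(-25)) − (-10) = -50 → (-5,-25,-50)

-5,-25,-50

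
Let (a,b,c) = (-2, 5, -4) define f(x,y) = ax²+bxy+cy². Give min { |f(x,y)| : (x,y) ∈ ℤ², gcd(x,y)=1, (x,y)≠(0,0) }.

translate: b→-1 (≡-5 mod 4), so (2,-5,4)→(2,-1,1)
flip: (2,-1,1)→(1,1,2)
reduced (well bottom): (1,1,2) with a≤c, −a<b≤a
well minimum |f| = |-1| = 1 (negative-definite)

1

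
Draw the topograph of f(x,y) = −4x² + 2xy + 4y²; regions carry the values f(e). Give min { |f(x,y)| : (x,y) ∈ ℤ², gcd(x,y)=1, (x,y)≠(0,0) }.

river: ρ → (4,6,-2)
river: ρ → (-2,6,4)
river: ρ → (4,2,-4)
river: ρ → (-4,6,2)
river: ρ → (2,6,-4)
river: ρ → (-4,2,4)
closes: descent 0, river 6
min |a| on river = 2

2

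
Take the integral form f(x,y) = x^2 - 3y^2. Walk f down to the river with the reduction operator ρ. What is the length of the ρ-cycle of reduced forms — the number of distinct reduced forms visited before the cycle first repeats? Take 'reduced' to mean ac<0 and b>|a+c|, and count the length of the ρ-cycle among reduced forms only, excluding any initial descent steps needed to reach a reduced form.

D = 12, ⌊√D⌋ = 3
descent: ρ → (-3,0,1)
descent: ρ → (1,2,-2)  [lands on river]
river: ρ → (-2,2,1)
ρ-cycle length = 2 (tail of 2 descent steps not counted)

2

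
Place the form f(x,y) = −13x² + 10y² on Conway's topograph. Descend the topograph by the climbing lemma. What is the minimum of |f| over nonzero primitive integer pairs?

descent: ρ → (10,20,-3)  [lands on river]
river: ρ → (-3,22,3)
river: ρ → (3,20,-10)
river: ρ → (-10,20,3)
river: ρ → (3,22,-3)
river: ρ → (-3,20,10)
closes: descent 1, river 6
min |a| on river = 3

3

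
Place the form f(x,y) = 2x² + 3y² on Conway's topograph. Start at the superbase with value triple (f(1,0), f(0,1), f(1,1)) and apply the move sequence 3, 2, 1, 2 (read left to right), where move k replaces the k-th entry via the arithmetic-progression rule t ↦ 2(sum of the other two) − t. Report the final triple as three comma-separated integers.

start (2,3,5) = (f(1,0),f(0,1),f(1,1))
replace slot 3: 2·(2+3) − 5 = 5 → (2,3,5)
replace slot 2: 2·(2+5) − 3 = 11 → (2,11,5)
replace slot 1: 2·(11+5) − 2 = 30 → (30,11,5)
replace slot 2: 2·(30+5) − 11 = 59 → (30,59,5)

30,59,5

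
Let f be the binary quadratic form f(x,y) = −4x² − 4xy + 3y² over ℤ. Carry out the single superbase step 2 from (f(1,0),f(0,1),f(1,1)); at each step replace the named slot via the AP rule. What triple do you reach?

start (-4,3,-5) = (f(1,0),f(0,1),f(1,1))
replace slot 2: 2·((-4)+(-5)) − 3 = -21 → (-4,-21,-5)

-4,-21,-5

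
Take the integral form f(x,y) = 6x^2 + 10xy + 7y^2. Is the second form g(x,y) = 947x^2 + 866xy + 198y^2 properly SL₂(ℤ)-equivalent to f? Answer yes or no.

D₁ = -68, D₂ = -68
f: translate: b→-2 (≡10 mod 12), so (6,10,7)→(6,-2,3)
f: flip: (6,-2,3)→(3,2,6)
f: reduced (well bottom): (3,2,6) with a≤c, −a<b≤a
g: flip: (947,866,198)→(198,-866,947)
g: translate: b→-74 (≡-866 mod 396), so (198,-866,947)→(198,-74,7)
g: flip: (198,-74,7)→(7,74,198)
g: translate: b→4 (≡74 mod 14), so (7,74,198)→(7,4,3)
g: flip: (7,4,3)→(3,-4,7)
g: translate: b→2 (≡-4 mod 6), so (3,-4,7)→(3,2,6)
g: reduced (well bottom): (3,2,6) with a≤c, −a<b≤a
reduced forms (3, 2, 6) vs (3, 2, 6) ⇒ equivalent

yes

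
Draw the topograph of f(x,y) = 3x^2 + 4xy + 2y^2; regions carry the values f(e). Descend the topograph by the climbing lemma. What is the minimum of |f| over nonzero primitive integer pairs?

translate: b→-2 (≡4 mod 6), so (3,4,2)→(3,-2,1)
flip: (3,-2,1)→(1,2,3)
translate: b→0 (≡2 mod 2), so (1,2,3)→(1,0,2)
reduced (well bottom): (1,0,2) with a≤c, −a<b≤a
well minimum = a = 1

1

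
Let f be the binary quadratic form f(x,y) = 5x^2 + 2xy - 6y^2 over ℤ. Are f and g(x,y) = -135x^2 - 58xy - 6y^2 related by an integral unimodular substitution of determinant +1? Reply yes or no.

D₁ = 124, D₂ = 124
river cycle of f (length 8): (-6, 10, 1), (1, 10, -6), (-6, 2, 5), (5, 8, -3), (-3, 10, 2), (2, 10, -3), (-3, 8, 5), (5, 2, -6)
river cycle of g (length 8): (-6, 10, 1), (1, 10, -6), (-6, 2, 5), (5, 8, -3), (-3, 10, 2), (2, 10, -3), (-3, 8, 5), (5, 2, -6)
cycles coincide ⇒ equivalent

yes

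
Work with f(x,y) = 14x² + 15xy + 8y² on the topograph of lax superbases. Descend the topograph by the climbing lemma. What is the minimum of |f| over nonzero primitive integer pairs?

translate: b→-13 (≡15 mod 28), so (14,15,8)→(14,-13,7)
flip: (14,-13,7)→(7,13,14)
translate: b→-1 (≡13 mod 14), so (7,13,14)→(7,-1,8)
reduced (well bottom): (7,-1,8) with a≤c, −a<b≤a
well minimum = a = 7

7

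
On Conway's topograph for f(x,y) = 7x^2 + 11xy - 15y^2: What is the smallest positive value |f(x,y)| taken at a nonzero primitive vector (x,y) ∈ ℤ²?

river: ρ → (-15,19,3)
river: ρ → (3,23,-1)
river: ρ → (-1,23,3)
river: ρ → (3,19,-15)
river: ρ → (-15,11,7)
river: ρ → (7,17,-9)
river: ρ → (-9,19,5)
river: ρ → (5,21,-5)
river: ρ → (-5,19,9)
river: ρ → (9,17,-7)
river: ρ → (-7,11,15)
river: ρ → (15,19,-3)
river: ρ → (-3,23,1)
river: ρ → (1,23,-3)
river: ρ → (-3,19,15)
river: ρ → (15,11,-7)
river: ρ → (-7,17,9)
river: ρ → (9,19,-5)
river: ρ → (-5,21,5)
river: ρ → (5,19,-9)
river: ρ → (-9,17,7)
river: ρ → (7,11,-15)
closes: descent 0, river 22
min |a| on river = 1

1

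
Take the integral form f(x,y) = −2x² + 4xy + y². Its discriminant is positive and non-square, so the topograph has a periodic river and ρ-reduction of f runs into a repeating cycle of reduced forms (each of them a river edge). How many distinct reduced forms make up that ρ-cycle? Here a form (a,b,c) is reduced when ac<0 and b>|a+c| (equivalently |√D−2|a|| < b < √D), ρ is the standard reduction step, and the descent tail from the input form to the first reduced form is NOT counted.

D = 24, ⌊√D⌋ = 4
river: ρ → (1,4,-2)
river: ρ → (-2,4,1)
ρ-cycle length = 2 (tail of 0 descent steps not counted)

2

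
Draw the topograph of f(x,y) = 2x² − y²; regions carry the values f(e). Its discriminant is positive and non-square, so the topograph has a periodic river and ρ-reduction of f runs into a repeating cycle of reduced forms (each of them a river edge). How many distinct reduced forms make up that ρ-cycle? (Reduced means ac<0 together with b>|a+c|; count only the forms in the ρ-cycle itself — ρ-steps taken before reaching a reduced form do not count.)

D = 8, ⌊√D⌋ = 2
descent: ρ → (-1,2,1)  [lands on river]
river: ρ → (1,2,-1)
ρ-cycle length = 2 (tail of 1 descent step not counted)

2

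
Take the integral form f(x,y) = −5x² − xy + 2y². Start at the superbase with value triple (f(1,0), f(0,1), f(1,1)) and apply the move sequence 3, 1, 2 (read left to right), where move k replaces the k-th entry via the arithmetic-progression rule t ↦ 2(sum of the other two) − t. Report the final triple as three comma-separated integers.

start (-5,2,-4) = (f(1,0),f(0,1),f(1,1))
replace slot 3: 2·((-5)+2) − (-4) = -2 → (-5,2,-2)
replace slot 1: 2·(2+(-2)) − (-5) = 5 → (5,2,-2)
replace slot 2: 2·(5+(-2)) − 2 = 4 → (5,4,-2)

5,4,-2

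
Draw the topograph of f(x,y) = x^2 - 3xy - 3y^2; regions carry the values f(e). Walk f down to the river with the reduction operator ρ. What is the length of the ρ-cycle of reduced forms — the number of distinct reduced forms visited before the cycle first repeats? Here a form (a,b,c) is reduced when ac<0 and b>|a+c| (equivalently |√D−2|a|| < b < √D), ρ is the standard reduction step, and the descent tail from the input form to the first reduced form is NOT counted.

D = 21, ⌊√D⌋ = 4
descent: ρ → (-3,3,1)  [lands on river]
river: ρ → (1,3,-3)
ρ-cycle length = 2 (tail of 1 descent step not counted)

2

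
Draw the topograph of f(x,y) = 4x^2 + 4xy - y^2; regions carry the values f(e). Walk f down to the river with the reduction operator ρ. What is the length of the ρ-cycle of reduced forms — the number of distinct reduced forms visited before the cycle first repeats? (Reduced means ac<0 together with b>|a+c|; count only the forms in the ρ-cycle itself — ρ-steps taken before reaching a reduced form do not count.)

D = 32, ⌊√D⌋ = 5
river: ρ → (-1,4,4)
river: ρ → (4,4,-1)
ρ-cycle length = 2 (tail of 0 descent steps not counted)

2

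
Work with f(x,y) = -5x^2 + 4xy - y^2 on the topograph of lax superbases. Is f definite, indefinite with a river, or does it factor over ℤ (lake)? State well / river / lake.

D = b²−4ac = 4² − 4·(-5)·(-1) = -4
D < 0 ⇒ definite ⇒ every region one sign ⇒ single well

well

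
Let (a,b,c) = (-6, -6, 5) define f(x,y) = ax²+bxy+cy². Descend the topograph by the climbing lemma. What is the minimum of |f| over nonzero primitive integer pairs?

descent: ρ → (5,6,-6)  [lands on river]
river: ρ → (-6,6,5)
river: ρ → (5,4,-7)
river: ρ → (-7,10,2)
river: ρ → (2,10,-7)
river: ρ → (-7,4,5)
closes: descent 1, river 6
min |a| on river = 2

2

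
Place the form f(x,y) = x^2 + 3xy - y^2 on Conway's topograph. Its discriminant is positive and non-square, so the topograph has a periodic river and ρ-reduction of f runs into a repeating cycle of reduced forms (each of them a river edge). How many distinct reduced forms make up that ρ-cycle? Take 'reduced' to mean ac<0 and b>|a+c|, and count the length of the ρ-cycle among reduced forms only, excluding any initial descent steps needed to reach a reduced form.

D = 13, ⌊√D⌋ = 3
river: ρ → (-1,3,1)
river: ρ → (1,3,-1)
ρ-cycle length = 2 (tail of 0 descent steps not counted)

2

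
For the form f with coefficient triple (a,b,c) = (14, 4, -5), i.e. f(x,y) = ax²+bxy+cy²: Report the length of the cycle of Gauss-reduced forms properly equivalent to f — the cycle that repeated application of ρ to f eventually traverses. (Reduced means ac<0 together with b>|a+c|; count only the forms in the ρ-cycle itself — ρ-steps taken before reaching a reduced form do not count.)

D = 296, ⌊√D⌋ = 17
descent: ρ → (-5,16,2)  [lands on river]
river: ρ → (2,16,-5)
river: ρ → (-5,14,5)
river: ρ → (5,16,-2)
river: ρ → (-2,16,5)
river: ρ → (5,14,-5)
ρ-cycle length = 6 (tail of 1 descent step not counted)

6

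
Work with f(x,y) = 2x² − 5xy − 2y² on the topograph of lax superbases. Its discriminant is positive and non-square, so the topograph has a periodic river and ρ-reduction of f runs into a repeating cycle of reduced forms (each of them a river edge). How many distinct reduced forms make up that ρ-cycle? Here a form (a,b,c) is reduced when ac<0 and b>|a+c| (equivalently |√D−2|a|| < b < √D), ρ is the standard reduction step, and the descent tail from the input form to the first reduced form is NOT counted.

D = 41, ⌊√D⌋ = 6
descent: ρ → (-2,5,2)  [lands on river]
river: ρ → (2,3,-4)
river: ρ → (-4,5,1)
river: ρ → (1,5,-4)
river: ρ → (-4,3,2)
river: ρ → (2,5,-2)
river: ρ → (-2,3,4)
river: ρ → (4,5,-1)
river: ρ → (-1,5,4)
river: ρ → (4,3,-2)
ρ-cycle length = 10 (tail of 1 descent step not counted)

10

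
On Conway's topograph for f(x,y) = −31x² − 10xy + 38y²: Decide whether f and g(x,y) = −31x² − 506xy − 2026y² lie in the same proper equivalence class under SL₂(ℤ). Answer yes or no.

D₁ = 4812, D₂ = 4812
river cycle of f (length 14): (38, 10, -31), (-31, 52, 17), (17, 50, -34), (-34, 18, 33), (33, 48, -19), (-19, 66, 6), (6, 66, -19), (-19, 48, 33), (33, 18, -34), (-34, 50, 17), … (4 more)
river cycle of g (length 14): (-31, 52, 17), (17, 50, -34), (-34, 18, 33), (33, 48, -19), (-19, 66, 6), (6, 66, -19), (-19, 48, 33), (33, 18, -34), (-34, 50, 17), (17, 52, -31), … (4 more)
cycles coincide ⇒ equivalent

yes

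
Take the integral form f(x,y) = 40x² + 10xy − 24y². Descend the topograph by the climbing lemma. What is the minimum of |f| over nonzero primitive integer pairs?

descent: ρ → (-24,38,26)  [lands on river]
river: ρ → (26,14,-36)
river: ρ → (-36,58,4)
river: ρ → (4,62,-6)
river: ρ → (-6,58,24)
river: ρ → (24,38,-26)
river: ρ → (-26,14,36)
river: ρ → (36,58,-4)
river: ρ → (-4,62,6)
river: ρ → (6,58,-24)
closes: descent 1, river 10
min |a| on river = 4

4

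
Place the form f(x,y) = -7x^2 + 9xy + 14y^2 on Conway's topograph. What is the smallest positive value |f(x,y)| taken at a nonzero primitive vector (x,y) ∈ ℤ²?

river: ρ → (14,19,-2)
river: ρ → (-2,21,4)
river: ρ → (4,19,-7)
river: ρ → (-7,9,14)
closes: descent 0, river 4
min |a| on river = 2

2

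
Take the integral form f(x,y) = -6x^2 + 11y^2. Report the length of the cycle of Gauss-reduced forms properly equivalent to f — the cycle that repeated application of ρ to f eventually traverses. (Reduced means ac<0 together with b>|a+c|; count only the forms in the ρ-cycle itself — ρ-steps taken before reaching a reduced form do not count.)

D = 264, ⌊√D⌋ = 16
descent: ρ → (11,0,-6)
descent: ρ → (-6,12,5)  [lands on river]
river: ρ → (5,8,-10)
river: ρ → (-10,12,3)
river: ρ → (3,12,-10)
river: ρ → (-10,8,5)
river: ρ → (5,12,-6)
ρ-cycle length = 6 (tail of 2 descent steps not counted)

6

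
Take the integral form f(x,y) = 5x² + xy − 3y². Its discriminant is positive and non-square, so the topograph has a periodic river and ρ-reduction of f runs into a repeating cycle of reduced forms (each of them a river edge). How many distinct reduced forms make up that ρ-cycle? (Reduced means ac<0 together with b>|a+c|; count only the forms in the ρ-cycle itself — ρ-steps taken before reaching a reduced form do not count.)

D = 61, ⌊√D⌋ = 7
descent: ρ → (-3,5,3)  [lands on river]
river: ρ → (3,7,-1)
river: ρ → (-1,7,3)
river: ρ → (3,5,-3)
river: ρ → (-3,7,1)
river: ρ → (1,7,-3)
ρ-cycle length = 6 (tail of 1 descent step not counted)

6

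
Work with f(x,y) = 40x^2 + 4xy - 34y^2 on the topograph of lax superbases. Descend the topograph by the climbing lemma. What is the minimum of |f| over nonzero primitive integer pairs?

descent: ρ → (-34,64,10)  [lands on river]
river: ρ → (10,56,-58)
river: ρ → (-58,60,8)
river: ρ → (8,68,-26)
river: ρ → (-26,36,40)
river: ρ → (40,44,-22)
river: ρ → (-22,44,40)
river: ρ → (40,36,-26)
river: ρ → (-26,68,8)
river: ρ → (8,60,-58)
river: ρ → (-58,56,10)
river: ρ → (10,64,-34)
river: ρ → (-34,72,2)
river: ρ → (2,72,-34)
closes: descent 1, river 14
min |a| on river = 2

2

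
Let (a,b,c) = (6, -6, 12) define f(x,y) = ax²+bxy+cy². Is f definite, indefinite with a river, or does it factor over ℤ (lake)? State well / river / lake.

D = b²−4ac = (-6)² − 4·6·12 = -252
D < 0 ⇒ definite ⇒ every region one sign ⇒ single well

well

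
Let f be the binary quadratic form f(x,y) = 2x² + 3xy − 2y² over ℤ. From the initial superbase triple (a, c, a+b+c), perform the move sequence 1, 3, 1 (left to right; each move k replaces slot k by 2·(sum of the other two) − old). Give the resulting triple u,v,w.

start (2,-2,3) = (f(1,0),f(0,1),f(1,1))
replace slot 1: 2·((-2)+3) − 2 = 0 → (0,-2,3)
replace slot 3: 2·(0+(-2)) − 3 = -7 → (0,-2,-7)
replace slot 1: 2·((-2)+(-7)) − 0 = -18 → (-18,-2,-7)

-18,-2,-7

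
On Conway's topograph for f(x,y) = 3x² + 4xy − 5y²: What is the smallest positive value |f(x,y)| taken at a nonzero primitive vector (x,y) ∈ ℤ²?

river: ρ → (-5,6,2)
river: ρ → (2,6,-5)
river: ρ → (-5,4,3)
river: ρ → (3,8,-1)
river: ρ → (-1,8,3)
river: ρ → (3,4,-5)
closes: descent 0, river 6
min |a| on river = 1

1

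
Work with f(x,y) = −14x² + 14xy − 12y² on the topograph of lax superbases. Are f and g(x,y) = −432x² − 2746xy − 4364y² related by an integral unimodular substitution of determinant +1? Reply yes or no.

D₁ = -476, D₂ = -476
f is negative-definite; reduce −f:
−f: translate: b→14 (≡-14 mod 28), so (14,-14,12)→(14,14,12)
−f: flip: (14,14,12)→(12,-14,14)
−f: translate: b→10 (≡-14 mod 24), so (12,-14,14)→(12,10,12)
−f: reduced (well bottom): (12,10,12) with a≤c, −a<b≤a
flip sign back: reduced form of f is (-12,-10,-12)
g is negative-definite; reduce −g:
−g: translate: b→154 (≡2746 mod 864), so (432,2746,4364)→(432,154,14)
−g: flip: (432,154,14)→(14,-154,432)
−g: translate: b→14 (≡-154 mod 28), so (14,-154,432)→(14,14,12)
−g: flip: (14,14,12)→(12,-14,14)
−g: translate: b→10 (≡-14 mod 24), so (12,-14,14)→(12,10,12)
−g: reduced (well bottom): (12,10,12) with a≤c, −a<b≤a
flip sign back: reduced form of g is (-12,-10,-12)
reduced forms (-12, -10, -12) vs (-12, -10, -12) ⇒ equivalent

yes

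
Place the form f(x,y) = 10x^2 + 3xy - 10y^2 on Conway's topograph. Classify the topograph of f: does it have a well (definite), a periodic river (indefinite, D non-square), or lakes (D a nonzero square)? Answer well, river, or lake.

D = b²−4ac = 3² − 4·10·(-10) = 409
D > 0 non-square ⇒ indefinite ⇒ periodic river

river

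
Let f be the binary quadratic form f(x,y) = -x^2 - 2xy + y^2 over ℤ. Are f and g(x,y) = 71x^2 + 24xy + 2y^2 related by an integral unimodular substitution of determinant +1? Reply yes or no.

D₁ = 8, D₂ = 8
river cycle of f (length 2): (1, 2, -1), (-1, 2, 1)
river cycle of g (length 2): (-1, 2, 1), (1, 2, -1)
cycles coincide ⇒ equivalent

yes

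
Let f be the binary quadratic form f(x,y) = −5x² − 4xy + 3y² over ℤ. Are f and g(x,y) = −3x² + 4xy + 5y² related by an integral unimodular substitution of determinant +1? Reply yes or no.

D₁ = 76, D₂ = 76
river cycle of f (length 6): (3, 4, -5), (-5, 6, 2), (2, 6, -5), (-5, 4, 3), (3, 8, -1), (-1, 8, 3)
river cycle of g (length 6): (5, 6, -2), (-2, 6, 5), (5, 4, -3), (-3, 8, 1), (1, 8, -3), (-3, 4, 5)
cycles differ ⇒ inequivalent

no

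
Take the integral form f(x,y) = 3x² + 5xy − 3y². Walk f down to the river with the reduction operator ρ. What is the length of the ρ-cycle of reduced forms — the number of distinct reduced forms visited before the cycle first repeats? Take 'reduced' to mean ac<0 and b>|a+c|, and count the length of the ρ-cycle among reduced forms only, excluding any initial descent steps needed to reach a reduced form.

D = 61, ⌊√D⌋ = 7
river: ρ → (-3,7,1)
river: ρ → (1,7,-3)
river: ρ → (-3,5,3)
river: ρ → (3,7,-1)
river: ρ → (-1,7,3)
river: ρ → (3,5,-3)
ρ-cycle length = 6 (tail of 0 descent steps not counted)

6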